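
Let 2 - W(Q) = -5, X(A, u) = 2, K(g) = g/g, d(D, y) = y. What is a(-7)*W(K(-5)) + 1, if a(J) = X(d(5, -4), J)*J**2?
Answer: 687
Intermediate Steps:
K(g) = 1
a(J) = 2*J**2
W(Q) = 7 (W(Q) = 2 - 1*(-5) = 2 + 5 = 7)
a(-7)*W(K(-5)) + 1 = (2*(-7)**2)*7 + 1 = (2*49)*7 + 1 = 98*7 + 1 = 686 + 1 = 687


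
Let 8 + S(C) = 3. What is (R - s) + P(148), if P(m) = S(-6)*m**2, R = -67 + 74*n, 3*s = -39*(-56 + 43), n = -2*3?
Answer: -110200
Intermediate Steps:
S(C) = -5 (S(C) = -8 + 3 = -5)
n = -6
s = 169 (s = (-39*(-56 + 43))/3 = (-39*(-13))/3 = (1/3)*507 = 169)
R = -511 (R = -67 + 74*(-6) = -67 - 444 = -511)
P(m) = -5*m**2
(R - s) + P(148) = (-511 - 1*169) - 5*148**2 = (-511 - 169) - 5*21904 = -680 - 109520 = -110200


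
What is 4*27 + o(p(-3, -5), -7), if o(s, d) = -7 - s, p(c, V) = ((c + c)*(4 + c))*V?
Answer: 71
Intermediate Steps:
p(c, V) = 2*V*c*(4 + c) (p(c, V) = ((2*c)*(4 + c))*V = (2*c*(4 + c))*V = 2*V*c*(4 + c))
4*27 + o(p(-3, -5), -7) = 4*27 + (-7 - 2*(-5)*(-3)*(4 - 3)) = 108 + (-7 - 2*(-5)*(-3)) = 108 + (-7 - 1*30) = 108 + (-7 - 30) = 108 - 37 = 71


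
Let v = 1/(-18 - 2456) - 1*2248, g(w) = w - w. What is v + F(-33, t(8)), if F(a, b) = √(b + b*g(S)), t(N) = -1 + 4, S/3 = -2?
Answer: -5561553/2474 + √3 ≈ -2246.3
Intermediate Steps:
S = -6 (S = 3*(-2) = -6)
g(w) = 0
t(N) = 3
F(a, b) = √b (F(a, b) = √(b + b*0) = √(b + 0) = √b)
v = -5561553/2474 (v = 1/(-2474) - 2248 = -1/2474 - 2248 = -5561553/2474 ≈ -2248.0)
v + F(-33, t(8)) = -5561553/2474 + √3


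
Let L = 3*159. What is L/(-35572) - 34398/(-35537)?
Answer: 1206654507/1264122164 ≈ 0.95454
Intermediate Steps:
L = 477
L/(-35572) - 34398/(-35537) = 477/(-35572) - 34398/(-35537) = 477*(-1/35572) - 34398*(-1/35537) = -477/35572 + 34398/35537 = 1206654507/1264122164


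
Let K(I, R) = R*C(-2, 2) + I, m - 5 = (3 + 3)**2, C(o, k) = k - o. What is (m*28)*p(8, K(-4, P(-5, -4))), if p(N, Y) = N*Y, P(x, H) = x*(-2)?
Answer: 330624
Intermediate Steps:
m = 41 (m = 5 + (3 + 3)**2 = 5 + 6**2 = 5 + 36 = 41)
P(x, H) = -2*x
K(I, R) = I + 4*R (K(I, R) = R*(2 - 1*(-2)) + I = R*(2 + 2) + I = R*4 + I = 4*R + I = I + 4*R)
(m*28)*p(8, K(-4, P(-5, -4))) = (41*28)*(8*(-4 + 4*(-2*(-5)))) = 1148*(8*(-4 + 4*10)) = 1148*(8*(-4 + 40)) = 1148*(8*36) = 1148*288 = 330624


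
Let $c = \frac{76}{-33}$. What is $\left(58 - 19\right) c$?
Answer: $- \frac{988}{11} \approx -89.818$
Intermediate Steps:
$c = - \frac{76}{33}$ ($c = 76 \left(- \frac{1}{33}\right) = - \frac{76}{33} \approx -2.303$)
$\left(58 - 19\right) c = \left(58 - 19\right) \left(- \frac{76}{33}\right) = 39 \left(- \frac{76}{33}\right) = - \frac{988}{11}$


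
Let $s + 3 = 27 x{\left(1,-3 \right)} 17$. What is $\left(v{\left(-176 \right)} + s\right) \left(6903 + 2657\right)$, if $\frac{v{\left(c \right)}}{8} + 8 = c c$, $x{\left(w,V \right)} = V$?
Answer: $2355239840$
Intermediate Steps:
$v{\left(c \right)} = -64 + 8 c^{2}$ ($v{\left(c \right)} = -64 + 8 c c = -64 + 8 c^{2}$)
$s = -1380$ ($s = -3 + 27 \left(-3\right) 17 = -3 - 1377 = -1380$)
$\left(v{\left(-176 \right)} + s\right) \left(6903 + 2657\right) = \left(\left(-64 + 8 \left(-176\right)^{2}\right) - 1380\right) \left(6903 + 2657\right) = \left(\left(-64 + 8 \cdot 30976\right) - 1380\right) 9560 = \left(\left(-64 + 247808\right) - 1380\right) 9560 = \left(247744 - 1380\right) 9560 = 246364 \cdot 9560 = 2355239840$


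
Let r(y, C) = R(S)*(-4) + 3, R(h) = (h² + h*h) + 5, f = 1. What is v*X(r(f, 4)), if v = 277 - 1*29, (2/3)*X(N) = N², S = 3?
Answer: 2946612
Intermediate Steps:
R(h) = 5 + 2*h² (R(h) = (h² + h²) + 5 = 2*h² + 5 = 5 + 2*h²)
r(y, C) = -89 (r(y, C) = (5 + 2*3²)*(-4) + 3 = (5 + 2*9)*(-4) + 3 = (5 + 18)*(-4) + 3 = 23*(-4) + 3 = -92 + 3 = -89)
X(N) = 3*N²/2
v = 248 (v = 277 - 29 = 248)
v*X(r(f, 4)) = 248*((3/2)*(-89)²) = 248*((3/2)*7921) = 248*(23763/2) = 2946612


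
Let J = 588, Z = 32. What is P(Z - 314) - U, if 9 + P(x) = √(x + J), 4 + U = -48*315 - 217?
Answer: 15332 + 3*√34 ≈ 15350.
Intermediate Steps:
U = -15341 (U = -4 + (-48*315 - 217) = -4 + (-15120 - 217) = -4 - 15337 = -15341)
P(x) = -9 + √(588 + x) (P(x) = -9 + √(x + 588) = -9 + √(588 + x))
P(Z - 314) - U = (-9 + √(588 + (32 - 314))) - 1*(-15341) = (-9 + √(588 - 282)) + 15341 = (-9 + √306) + 15341 = (-9 + 3*√34) + 15341 = 15332 + 3*√34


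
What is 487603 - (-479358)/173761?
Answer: 84726864241/173761 ≈ 4.8761e+5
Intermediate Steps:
487603 - (-479358)/173761 = 487603 - 1*(-479358/173761) = 487603 + 479358/173761 = 84726864241/173761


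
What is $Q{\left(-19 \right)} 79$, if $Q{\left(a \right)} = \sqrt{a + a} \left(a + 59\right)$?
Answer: $3160 i \sqrt{38} \approx 19480.0 i$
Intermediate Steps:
$Q{\left(a \right)} = \sqrt{2} \sqrt{a} \left(59 + a\right)$ ($Q{\left(a \right)} = \sqrt{2 a} \left(59 + a\right) = \sqrt{2} \sqrt{a} \left(59 + a\right)$)
$Q{\left(-19 \right)} 79 = \sqrt{2} \sqrt{-19} \left(59 - 19\right) 79 = \sqrt{2} i \sqrt{19} \cdot 40 \cdot 79 = 40 i \sqrt{38} \cdot 79 = 3160 i \sqrt{38}$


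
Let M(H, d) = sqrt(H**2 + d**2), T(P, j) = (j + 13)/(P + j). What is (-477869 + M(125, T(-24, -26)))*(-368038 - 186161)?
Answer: 264834521931 - 554199*sqrt(39062669)/50 ≈ 2.6477e+11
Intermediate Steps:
T(P, j) = (13 + j)/(P + j)
(-477869 + M(125, T(-24, -26)))*(-368038 - 186161) = (-477869 + sqrt(125**2 + ((13 - 26)/(-24 - 26))**2))*(-368038 - 186161) = (-477869 + sqrt(15625 + (-13/(-50))**2))*(-554199) = (-477869 + sqrt(15625 + (-1/50*(-13))**2))*(-554199) = (-477869 + sqrt(15625 + (13/50)**2))*(-554199) = (-477869 + sqrt(15625 + 169/2500))*(-554199) = (-477869 + sqrt(39062669/2500))*(-554199) = (-477869 + sqrt(39062669)/50)*(-554199) = 264834521931 - 554199*sqrt(39062669)/50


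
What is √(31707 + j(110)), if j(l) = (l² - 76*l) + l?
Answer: 31*√37 ≈ 188.57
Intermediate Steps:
j(l) = l² - 75*l
√(31707 + j(110)) = √(31707 + 110*(-75 + 110)) = √(31707 + 110*35) = √(31707 + 3850) = √35557 = 31*√37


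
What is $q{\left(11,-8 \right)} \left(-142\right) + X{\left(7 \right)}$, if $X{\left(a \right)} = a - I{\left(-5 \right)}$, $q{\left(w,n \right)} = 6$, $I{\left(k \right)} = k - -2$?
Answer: $-842$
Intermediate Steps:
$I{\left(k \right)} = 2 + k$ ($I{\left(k \right)} = k + 2 = 2 + k$)
$X{\left(a \right)} = 3 + a$ ($X{\left(a \right)} = a - \left(2 - 5\right) = a - -3 = a + 3 = 3 + a$)
$q{\left(11,-8 \right)} \left(-142\right) + X{\left(7 \right)} = 6 \left(-142\right) + \left(3 + 7\right) = -852 + 10 = -842$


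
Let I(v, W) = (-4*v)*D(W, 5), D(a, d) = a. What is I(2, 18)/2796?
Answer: -12/233 ≈ -0.051502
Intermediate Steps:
I(v, W) = -4*W*v (I(v, W) = (-4*v)*W = -4*W*v)
I(2, 18)/2796 = (-4*18*2)/2796 = (1/2796)*(-144) = -12/233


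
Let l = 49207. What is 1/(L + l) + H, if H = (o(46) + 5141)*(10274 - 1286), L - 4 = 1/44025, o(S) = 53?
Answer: 101140841844145497/2166514276 ≈ 4.6684e+7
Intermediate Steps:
L = 176101/44025 (L = 4 + 1/44025 = 176101/44025 ≈ 4.0000)
H = 46683672 (H = (53 + 5141)*(10274 - 1286) = 5194*8988 = 46683672)
1/(L + l) + H = 1/(176101/44025 + 49207) + 46683672 = 1/(2166514276/44025) + 46683672 = 44025/2166514276 + 46683672 = 101140841844145497/2166514276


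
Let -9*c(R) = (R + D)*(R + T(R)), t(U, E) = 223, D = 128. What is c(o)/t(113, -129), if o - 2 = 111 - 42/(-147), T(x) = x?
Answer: -892918/32781 ≈ -27.239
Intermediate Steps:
o = 793/7 (o = 2 + (111 - 42/(-147)) = 2 + (111 - 42*(-1/147)) = 2 + (111 + 2/7) = 2 + 779/7 = 793/7 ≈ 113.29)
c(R) = -2*R*(128 + R)/9 (c(R) = -(R + 128)*(R + R)/9 = -(128 + R)*2*R/9 = -2*R*(128 + R)/9)
c(o)/t(113, -129) = ((2/9)*(793/7)*(-128 - 1*793/7))/223 = ((2/9)*(793/7)*(-128 - 793/7))*(1/223) = ((2/9)*(793/7)*(-1689/7))*(1/223) = -892918/147*1/223 = -892918/32781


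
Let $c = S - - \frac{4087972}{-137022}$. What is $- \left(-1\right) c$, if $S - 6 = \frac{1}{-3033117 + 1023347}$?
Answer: $- \frac{3281793696911}{137691352470} \approx -23.834$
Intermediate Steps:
$S = \frac{12058619}{2009770}$ ($S = 6 + \frac{1}{-3033117 + 1023347} = 6 + \frac{1}{-2009770} = 6 - \frac{1}{2009770} = \frac{12058619}{2009770} \approx 6.0$)
$c = - \frac{3281793696911}{137691352470}$ ($c = \frac{12058619}{2009770} - - \frac{4087972}{-137022} = \frac{12058619}{2009770} - \left(-4087972\right) \left(- \frac{1}{137022}\right) = \frac{12058619}{2009770} - \frac{2043986}{68511} = - \frac{3281793696911}{137691352470} \approx -23.834$)
$- \left(-1\right) c = - \frac{\left(-1\right) \left(-3281793696911\right)}{137691352470} = \left(-1\right) \frac{3281793696911}{137691352470} = - \frac{3281793696911}{137691352470}$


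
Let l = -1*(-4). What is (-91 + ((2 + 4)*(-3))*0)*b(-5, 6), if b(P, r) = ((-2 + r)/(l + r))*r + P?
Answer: 1183/5 ≈ 236.60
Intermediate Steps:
l = 4
b(P, r) = P + r*(-2 + r)/(4 + r) (b(P, r) = ((-2 + r)/(4 + r))*r + P = r*(-2 + r)/(4 + r) + P = P + r*(-2 + r)/(4 + r))
(-91 + ((2 + 4)*(-3))*0)*b(-5, 6) = (-91 + ((2 + 4)*(-3))*0)*((6² - 2*6 + 4*(-5) - 5*6)/(4 + 6)) = (-91 + (6*(-3))*0)*((36 - 12 - 20 - 30)/10) = (-91 - 18*0)*((⅒)*(-26)) = (-91 + 0)*(-13/5) = -91*(-13/5) = 1183/5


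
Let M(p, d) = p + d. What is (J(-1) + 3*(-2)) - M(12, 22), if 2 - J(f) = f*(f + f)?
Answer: -40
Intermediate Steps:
J(f) = 2 - 2*f² (J(f) = 2 - f*(f + f) = 2 - f*2*f = 2 - 2*f²)
M(p, d) = d + p
(J(-1) + 3*(-2)) - M(12, 22) = ((2 - 2*(-1)²) + 3*(-2)) - (22 + 12) = ((2 - 2*1) - 6) - 1*34 = ((2 - 2) - 6) - 34 = (0 - 6) - 34 = -6 - 34 = -40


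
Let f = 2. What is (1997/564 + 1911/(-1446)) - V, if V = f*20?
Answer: -5135317/135924 ≈ -37.781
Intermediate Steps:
V = 40 (V = 2*20 = 40)
(1997/564 + 1911/(-1446)) - V = (1997/564 + 1911/(-1446)) - 1*40 = (1997*(1/564) + 1911*(-1/1446)) - 40 = (1997/564 - 637/482) - 40 = 301643/135924 - 40 = -5135317/135924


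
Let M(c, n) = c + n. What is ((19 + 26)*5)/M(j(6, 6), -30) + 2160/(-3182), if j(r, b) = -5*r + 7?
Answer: -415215/84323 ≈ -4.9241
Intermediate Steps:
j(r, b) = 7 - 5*r
((19 + 26)*5)/M(j(6, 6), -30) + 2160/(-3182) = ((19 + 26)*5)/((7 - 5*6) - 30) + 2160/(-3182) = (45*5)/((7 - 30) - 30) + 2160*(-1/3182) = 225/(-23 - 30) - 1080/1591 = 225/(-53) - 1080/1591 = 225*(-1/53) - 1080/1591 = -225/53 - 1080/1591 = -415215/84323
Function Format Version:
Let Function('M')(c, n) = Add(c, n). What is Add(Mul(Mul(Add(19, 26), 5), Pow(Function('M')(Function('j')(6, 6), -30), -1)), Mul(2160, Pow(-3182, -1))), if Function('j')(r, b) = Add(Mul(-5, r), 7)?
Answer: Rational(-415215, 84323) ≈ -4.9241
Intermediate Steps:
Function('j')(r, b) = Add(7, Mul(-5, r))
Add(Mul(Mul(Add(19, 26), 5), Pow(Function('M')(Function('j')(6, 6), -30), -1)), Mul(2160, Pow(-3182, -1))) = Add(Mul(Mul(Add(19, 26), 5), Pow(Add(Add(7, Mul(-5, 6)), -30), -1)), Mul(2160, Pow(-3182, -1))) = Add(Mul(Mul(45, 5), Pow(Add(Add(7, -30), -30), -1)), Mul(2160, Rational(-1, 3182))) = Add(Mul(225, Pow(Add(-23, -30), -1)), Rational(-1080, 1591)) = Add(Mul(225, Pow(-53, -1)), Rational(-1080, 1591)) = Add(Mul(225, Rational(-1, 53)), Rational(-1080, 1591)) = Add(Rational(-225, 53), Rational(-1080, 1591)) = Rational(-415215, 84323)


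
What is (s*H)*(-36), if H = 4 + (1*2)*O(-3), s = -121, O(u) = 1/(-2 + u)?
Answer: 78408/5 ≈ 15682.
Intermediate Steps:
H = 18/5 (H = 4 + (1*2)/(-2 - 3) = 4 + 2/(-5) = 4 + 2*(-⅕) = 4 - ⅖ = 18/5 ≈ 3.6000)
(s*H)*(-36) = -121*18/5*(-36) = -2178/5*(-36) = 78408/5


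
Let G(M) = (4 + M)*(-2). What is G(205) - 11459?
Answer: -11877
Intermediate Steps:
G(M) = -8 - 2*M
G(205) - 11459 = (-8 - 2*205) - 11459 = (-8 - 410) - 11459 = -418 - 11459 = -11877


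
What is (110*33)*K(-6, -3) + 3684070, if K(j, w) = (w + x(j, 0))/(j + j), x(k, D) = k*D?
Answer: 7369955/2 ≈ 3.6850e+6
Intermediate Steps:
x(k, D) = D*k
K(j, w) = w/(2*j) (K(j, w) = (w + 0*j)/(j + j) = (w + 0)/((2*j)) = w*(1/(2*j)) = w/(2*j))
(110*33)*K(-6, -3) + 3684070 = (110*33)*((1/2)*(-3)/(-6)) + 3684070 = 3630*((1/2)*(-3)*(-1/6)) + 3684070 = 3630*(1/4) + 3684070 = 1815/2 + 3684070 = 7369955/2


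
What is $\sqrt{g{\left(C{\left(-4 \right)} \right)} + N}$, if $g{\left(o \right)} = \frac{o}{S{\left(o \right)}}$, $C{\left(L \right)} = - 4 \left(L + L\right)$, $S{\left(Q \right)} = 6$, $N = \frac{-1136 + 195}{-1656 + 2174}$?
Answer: $\frac{\sqrt{8492610}}{1554} \approx 1.8753$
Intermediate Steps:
$N = - \frac{941}{518} \approx -1.8166$
$C{\left(L \right)} = - 8 L$ ($C{\left(L \right)} = - 4 \cdot 2 L = - 8 L$)
$g{\left(o \right)} = \frac{o}{6}$
$\sqrt{g{\left(C{\left(-4 \right)} \right)} + N} = \sqrt{\frac{\left(-8\right) \left(-4\right)}{6} - \frac{941}{518}} = \sqrt{\frac{1}{6} \cdot 32 - \frac{941}{518}} = \sqrt{\frac{16}{3} - \frac{941}{518}} = \sqrt{\frac{5465}{1554}} = \frac{\sqrt{8492610}}{1554}$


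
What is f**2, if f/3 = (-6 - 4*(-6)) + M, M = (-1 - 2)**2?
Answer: 6561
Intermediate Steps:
M = 9 (M = (-3)**2 = 9)
f = 81 (f = 3*((-6 - 4*(-6)) + 9) = 3*((-6 + 24) + 9) = 3*(18 + 9) = 3*27 = 81)
f**2 = 81**2 = 6561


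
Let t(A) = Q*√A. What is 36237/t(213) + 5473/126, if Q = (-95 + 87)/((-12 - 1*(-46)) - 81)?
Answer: 5473/126 + 567713*√213/568 ≈ 14631.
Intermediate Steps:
Q = 8/47 (Q = -8/((-12 + 46) - 81) = -8/(34 - 81) = -8/(-47) = -8*(-1/47) = 8/47 ≈ 0.17021)
t(A) = 8*√A/47
36237/t(213) + 5473/126 = 36237/((8*√213/47)) + 5473/126 = 36237*(47*√213/1704) + 5473*(1/126) = 567713*√213/568 + 5473/126 = 5473/126 + 567713*√213/568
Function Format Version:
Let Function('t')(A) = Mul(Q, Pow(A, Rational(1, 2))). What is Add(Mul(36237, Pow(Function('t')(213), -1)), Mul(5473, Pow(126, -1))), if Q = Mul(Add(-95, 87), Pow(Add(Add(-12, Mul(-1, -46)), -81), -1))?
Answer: Add(Rational(5473, 126), Mul(Rational(567713, 568), Pow(213, Rational(1, 2)))) ≈ 14631.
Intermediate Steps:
Q = Rational(8, 47) (Q = Mul(-8, Pow(Add(Add(-12, 46), -81), -1)) = Mul(-8, Pow(Add(34, -81), -1)) = Mul(-8, Pow(-47, -1)) = Mul(-8, Rational(-1, 47)) = Rational(8, 47) ≈ 0.17021)
Function('t')(A) = Mul(Rational(8, 47), Pow(A, Rational(1, 2)))
Add(Mul(36237, Pow(Function('t')(213), -1)), Mul(5473, Pow(126, -1))) = Add(Mul(36237, Pow(Mul(Rational(8, 47), Pow(213, Rational(1, 2))), -1)), Mul(5473, Pow(126, -1))) = Add(Mul(36237, Mul(Rational(47, 1704), Pow(213, Rational(1, 2)))), Mul(5473, Rational(1, 126))) = Add(Mul(Rational(567713, 568), Pow(213, Rational(1, 2))), Rational(5473, 126)) = Add(Rational(5473, 126), Mul(Rational(567713, 568), Pow(213, Rational(1, 2))))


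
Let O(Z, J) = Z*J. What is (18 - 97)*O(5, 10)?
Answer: -3950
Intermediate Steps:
O(Z, J) = J*Z
(18 - 97)*O(5, 10) = (18 - 97)*(10*5) = -79*50 = -3950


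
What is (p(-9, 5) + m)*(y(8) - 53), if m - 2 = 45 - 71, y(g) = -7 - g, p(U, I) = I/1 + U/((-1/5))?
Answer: -1768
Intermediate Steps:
p(U, I) = I - 5*U (p(U, I) = I*1 + U/((-1*⅕)) = I + U/(-⅕) = I + U*(-5) = I - 5*U)
m = -24 (m = 2 + (45 - 71) = 2 - 26 = -24)
(p(-9, 5) + m)*(y(8) - 53) = ((5 - 5*(-9)) - 24)*((-7 - 1*8) - 53) = ((5 + 45) - 24)*((-7 - 8) - 53) = (50 - 24)*(-15 - 53) = 26*(-68) = -1768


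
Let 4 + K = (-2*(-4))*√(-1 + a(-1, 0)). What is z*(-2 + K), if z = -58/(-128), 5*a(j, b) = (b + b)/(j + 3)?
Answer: -87/32 + 29*I/8 ≈ -2.7188 + 3.625*I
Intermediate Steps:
a(j, b) = 2*b/(5*(3 + j)) (a(j, b) = ((b + b)/(j + 3))/5 = ((2*b)/(3 + j))/5 = (2*b/(3 + j))/5 = 2*b/(5*(3 + j)))
z = 29/64 (z = -58*(-1/128) = 29/64 ≈ 0.45313)
K = -4 + 8*I (K = -4 + (-2*(-4))*√(-1 + (⅖)*0/(3 - 1)) = -4 + 8*√(-1 + (⅖)*0/2) = -4 + 8*√(-1 + (⅖)*0*(½)) = -4 + 8*√(-1 + 0) = -4 + 8*√(-1) = -4 + 8*I ≈ -4.0 + 8.0*I)
z*(-2 + K) = 29*(-2 + (-4 + 8*I))/64 = 29*(-6 + 8*I)/64 = -87/32 + 29*I/8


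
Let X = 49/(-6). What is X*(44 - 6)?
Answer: -931/3 ≈ -310.33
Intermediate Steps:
X = -49/6 (X = 49*(-⅙) = -49/6 ≈ -8.1667)
X*(44 - 6) = -49*(44 - 6)/6 = -49/6*38 = -931/3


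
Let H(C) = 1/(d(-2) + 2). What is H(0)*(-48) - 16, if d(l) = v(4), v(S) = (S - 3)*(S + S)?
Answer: -104/5 ≈ -20.800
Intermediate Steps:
v(S) = 2*S*(-3 + S) (v(S) = (-3 + S)*(2*S) = 2*S*(-3 + S))
d(l) = 8 (d(l) = 2*4*(-3 + 4) = 2*4*1 = 8)
H(C) = 1/10 (H(C) = 1/(8 + 2) = 1/10)
H(0)*(-48) - 16 = (1/10)*(-48) - 16 = -24/5 - 16 = -104/5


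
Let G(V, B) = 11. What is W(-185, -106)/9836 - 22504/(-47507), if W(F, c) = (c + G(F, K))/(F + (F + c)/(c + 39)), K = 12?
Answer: 2679514841831/5655943224608 ≈ 0.47375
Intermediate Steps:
W(F, c) = (11 + c)/(F + (F + c)/(39 + c)) (W(F, c) = (c + 11)/(F + (F + c)/(c + 39)) = (11 + c)/(F + (F + c)/(39 + c)))
W(-185, -106)/9836 - 22504/(-47507) = ((429 + (-106)**2 + 50*(-106))/(-106 + 40*(-185) - 185*(-106)))/9836 - 22504/(-47507) = ((429 + 11236 - 5300)/(-106 - 7400 + 19610))*(1/9836) - 22504*(-1/47507) = (6365/12104)*(1/9836) + 22504/47507 = 6365/119054944 + 22504/47507 = 2679514841831/5655943224608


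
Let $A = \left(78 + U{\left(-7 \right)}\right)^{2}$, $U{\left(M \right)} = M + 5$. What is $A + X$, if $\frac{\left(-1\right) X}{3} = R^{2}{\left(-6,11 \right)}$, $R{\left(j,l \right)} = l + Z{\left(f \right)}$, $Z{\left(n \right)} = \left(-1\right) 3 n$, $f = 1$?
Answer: $5584$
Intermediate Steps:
$U{\left(M \right)} = 5 + M$
$Z{\left(n \right)} = - 3 n$
$A = 5776$ ($A = \left(78 + \left(5 - 7\right)\right)^{2} = \left(78 - 2\right)^{2} = 76^{2} = 5776$)
$R{\left(j,l \right)} = -3 + l$ ($R{\left(j,l \right)} = l - 3 = -3 + l$)
$X = -192$ ($X = - 3 \left(-3 + 11\right)^{2} = - 3 \cdot 8^{2} = \left(-3\right) 64 = -192$)
$A + X = 5776 - 192 = 5584$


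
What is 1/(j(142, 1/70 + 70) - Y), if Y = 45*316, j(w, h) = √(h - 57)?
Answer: -995400/14154587089 - √63770/14154587089 ≈ -7.0341e-5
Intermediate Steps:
j(w, h) = √(-57 + h)
Y = 14220
1/(j(142, 1/70 + 70) - Y) = 1/(√(-57 + (1/70 + 70)) - 1*14220) = 1/(√(-57 + (1/70 + 70)) - 14220) = 1/(√(-57 + 4901/70) - 14220) = 1/(√(911/70) - 14220) = 1/(√63770/70 - 14220) = 1/(-14220 + √63770/70)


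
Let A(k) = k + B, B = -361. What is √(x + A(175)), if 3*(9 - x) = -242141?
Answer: √724830/3 ≈ 283.79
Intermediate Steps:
x = 242168/3 (x = 9 - ⅓*(-242141) = 9 + 242141/3 = 242168/3 ≈ 80723.)
A(k) = -361 + k (A(k) = k - 361 = -361 + k)
√(x + A(175)) = √(242168/3 + (-361 + 175)) = √(242168/3 - 186) = √(241610/3) = √724830/3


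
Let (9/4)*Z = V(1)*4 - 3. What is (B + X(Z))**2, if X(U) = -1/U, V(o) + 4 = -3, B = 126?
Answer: 244390689/15376 ≈ 15894.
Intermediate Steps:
V(o) = -7 (V(o) = -4 - 3 = -7)
Z = -124/9 (Z = 4*(-7*4 - 3)/9 = 4*(-28 - 3)/9 = (4/9)*(-31) = -124/9 ≈ -13.778)
(B + X(Z))**2 = (126 - 1/(-124/9))**2 = (126 - 1*(-9/124))**2 = (126 + 9/124)**2 = (15633/124)**2 = 244390689/15376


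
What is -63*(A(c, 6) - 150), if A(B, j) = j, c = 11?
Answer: 9072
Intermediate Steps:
-63*(A(c, 6) - 150) = -63*(6 - 150) = -63*(-144) = 9072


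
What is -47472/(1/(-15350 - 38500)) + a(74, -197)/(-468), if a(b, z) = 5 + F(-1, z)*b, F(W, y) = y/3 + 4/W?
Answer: 3589139564251/1404 ≈ 2.5564e+9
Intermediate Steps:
F(W, y) = 4/W + y/3 (F(W, y) = y*(⅓) + 4/W = y/3 + 4/W = 4/W + y/3)
a(b, z) = 5 + b*(-4 + z/3) (a(b, z) = 5 + (4/(-1) + z/3)*b = 5 + (4*(-1) + z/3)*b = 5 + (-4 + z/3)*b = 5 + b*(-4 + z/3))
-47472/(1/(-15350 - 38500)) + a(74, -197)/(-468) = -47472/(1/(-15350 - 38500)) + (5 + (⅓)*74*(-12 - 197))/(-468) = -47472/(1/(-53850)) + (5 + (⅓)*74*(-209))*(-1/468) = -47472/(-1/53850) + (5 - 15466/3)*(-1/468) = -47472*(-53850) - 15451/3*(-1/468) = 2556367200 + 15451/1404 = 3589139564251/1404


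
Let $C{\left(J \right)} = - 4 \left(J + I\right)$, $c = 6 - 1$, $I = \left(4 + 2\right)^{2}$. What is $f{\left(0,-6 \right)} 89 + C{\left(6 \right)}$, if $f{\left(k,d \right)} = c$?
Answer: $277$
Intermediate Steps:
$I = 36$ ($I = 6^{2} = 36$)
$c = 5$ ($c = 6 - 1 = 5$)
$f{\left(k,d \right)} = 5$
$C{\left(J \right)} = -144 - 4 J$ ($C{\left(J \right)} = - 4 \left(J + 36\right) = - 4 \left(36 + J\right) = -144 - 4 J$)
$f{\left(0,-6 \right)} 89 + C{\left(6 \right)} = 5 \cdot 89 - 168 = 445 - 168 = 277$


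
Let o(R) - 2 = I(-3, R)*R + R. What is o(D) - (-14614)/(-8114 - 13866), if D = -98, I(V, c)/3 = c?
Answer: 315581533/10990 ≈ 28715.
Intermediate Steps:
I(V, c) = 3*c
o(R) = 2 + R + 3*R² (o(R) = 2 + ((3*R)*R + R) = 2 + (3*R² + R) = 2 + (R + 3*R²) = 2 + R + 3*R²)
o(D) - (-14614)/(-8114 - 13866) = (2 - 98 + 3*(-98)²) - (-14614)/(-8114 - 13866) = (2 - 98 + 3*9604) - (-14614)/(-21980) = (2 - 98 + 28812) - (-14614)*(-1)/21980 = 28716 - 1*7307/10990 = 28716 - 7307/10990 = 315581533/10990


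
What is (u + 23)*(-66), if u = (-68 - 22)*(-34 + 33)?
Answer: -7458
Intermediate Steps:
u = 90 (u = -90*(-1) = 90)
(u + 23)*(-66) = (90 + 23)*(-66) = 113*(-66) = -7458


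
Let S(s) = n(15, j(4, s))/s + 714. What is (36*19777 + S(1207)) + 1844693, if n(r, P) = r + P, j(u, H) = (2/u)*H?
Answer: 6173514143/2414 ≈ 2.5574e+6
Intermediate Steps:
j(u, H) = 2*H/u
n(r, P) = P + r
S(s) = 714 + (15 + s/2)/s (S(s) = (2*s/4 + 15)/s + 714 = (2*s*(¼) + 15)/s + 714 = (s/2 + 15)/s + 714 = (15 + s/2)/s + 714 = 714 + (15 + s/2)/s)
(36*19777 + S(1207)) + 1844693 = (36*19777 + (1429/2 + 15/1207)) + 1844693 = (711972 + (1429/2 + 15*(1/1207))) + 1844693 = (711972 + (1429/2 + 15/1207)) + 1844693 = (711972 + 1724833/2414) + 1844693 = 1720425241/2414 + 1844693 = 6173514143/2414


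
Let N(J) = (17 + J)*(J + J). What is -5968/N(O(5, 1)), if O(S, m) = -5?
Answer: 746/15 ≈ 49.733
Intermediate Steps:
N(J) = 2*J*(17 + J) (N(J) = (17 + J)*(2*J) = 2*J*(17 + J))
-5968/N(O(5, 1)) = -5968*(-1/(10*(17 - 5))) = -5968/(2*(-5)*12) = -5968/(-120) = -5968*(-1/120) = 746/15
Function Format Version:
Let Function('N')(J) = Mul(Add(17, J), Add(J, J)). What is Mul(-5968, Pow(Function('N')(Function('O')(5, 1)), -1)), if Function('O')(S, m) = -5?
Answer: Rational(746, 15) ≈ 49.733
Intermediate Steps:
Function('N')(J) = Mul(2, J, Add(17, J)) (Function('N')(J) = Mul(Add(17, J), Mul(2, J)) = Mul(2, J, Add(17, J)))
Mul(-5968, Pow(Function('N')(Function('O')(5, 1)), -1)) = Mul(-5968, Pow(Mul(2, -5, Add(17, -5)), -1)) = Mul(-5968, Pow(Mul(2, -5, 12), -1)) = Mul(-5968, Pow(-120, -1)) = Mul(-5968, Rational(-1, 120)) = Rational(746, 15)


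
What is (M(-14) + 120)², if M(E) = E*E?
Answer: 99856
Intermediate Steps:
M(E) = E²
(M(-14) + 120)² = ((-14)² + 120)² = (196 + 120)² = 316² = 99856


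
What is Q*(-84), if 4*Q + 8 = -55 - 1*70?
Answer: 2793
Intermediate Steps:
Q = -133/4 (Q = -2 + (-55 - 1*70)/4 = -2 + (-55 - 70)/4 = -2 + (1/4)*(-125) = -2 - 125/4 = -133/4 ≈ -33.250)
Q*(-84) = -133/4*(-84) = 2793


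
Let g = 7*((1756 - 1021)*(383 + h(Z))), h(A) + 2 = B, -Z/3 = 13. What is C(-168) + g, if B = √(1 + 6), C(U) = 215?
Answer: 1960460 + 5145*√7 ≈ 1.9741e+6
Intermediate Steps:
Z = -39 (Z = -3*13 = -39)
B = √7 ≈ 2.6458
h(A) = -2 + √7
g = 1960245 + 5145*√7 (g = 7*((1756 - 1021)*(383 + (-2 + √7))) = 7*(735*(381 + √7)) = 7*(280035 + 735*√7) = 1960245 + 5145*√7 ≈ 1.9739e+6)
C(-168) + g = 215 + (1960245 + 5145*√7) = 1960460 + 5145*√7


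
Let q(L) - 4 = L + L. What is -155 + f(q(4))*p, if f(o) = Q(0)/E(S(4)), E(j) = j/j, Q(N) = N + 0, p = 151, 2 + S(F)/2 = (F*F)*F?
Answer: -155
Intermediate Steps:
S(F) = -4 + 2*F³ (S(F) = -4 + 2*((F*F)*F) = -4 + 2*(F²*F) = -4 + 2*F³)
q(L) = 4 + 2*L (q(L) = 4 + (L + L) = 4 + 2*L)
Q(N) = N
E(j) = 1
f(o) = 0 (f(o) = 0/1 = 0*1 = 0)
-155 + f(q(4))*p = -155 + 0*151 = -155 + 0 = -155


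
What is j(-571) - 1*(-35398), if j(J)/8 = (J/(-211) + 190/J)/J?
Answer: 2435190768490/68794651 ≈ 35398.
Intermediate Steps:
j(J) = 8*(190/J - J/211)/J (j(J) = 8*((J/(-211) + 190/J)/J) = 8*((J*(-1/211) + 190/J)/J) = 8*((-J/211 + 190/J)/J) = 8*((190/J - J/211)/J) = 8*(190/J - J/211)/J)
j(-571) - 1*(-35398) = (-8/211 + 1520/(-571)**2) - 1*(-35398) = (-8/211 + 1520*(1/326041)) + 35398 = (-8/211 + 1520/326041) + 35398 = -2287608/68794651 + 35398 = 2435190768490/68794651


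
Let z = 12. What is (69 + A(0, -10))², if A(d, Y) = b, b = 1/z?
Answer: 687241/144 ≈ 4772.5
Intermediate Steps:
b = 1/12 ≈ 0.083333
A(d, Y) = 1/12
(69 + A(0, -10))² = (69 + 1/12)² = (829/12)² = 687241/144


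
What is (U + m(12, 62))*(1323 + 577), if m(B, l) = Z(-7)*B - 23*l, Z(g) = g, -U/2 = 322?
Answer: -4092600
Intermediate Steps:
U = -644 (U = -2*322 = -644)
m(B, l) = -23*l - 7*B (m(B, l) = -7*B - 23*l = -23*l - 7*B)
(U + m(12, 62))*(1323 + 577) = (-644 + (-23*62 - 7*12))*(1323 + 577) = (-644 + (-1426 - 84))*1900 = (-644 - 1510)*1900 = -2154*1900 = -4092600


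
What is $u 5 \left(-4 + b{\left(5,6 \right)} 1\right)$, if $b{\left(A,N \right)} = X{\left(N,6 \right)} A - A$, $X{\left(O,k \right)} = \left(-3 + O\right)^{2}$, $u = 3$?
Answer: $540$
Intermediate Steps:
$b{\left(A,N \right)} = - A + A \left(-3 + N\right)^{2}$ ($b{\left(A,N \right)} = \left(-3 + N\right)^{2} A - A = A \left(-3 + N\right)^{2} - A = - A + A \left(-3 + N\right)^{2}$)
$u 5 \left(-4 + b{\left(5,6 \right)} 1\right) = 3 \cdot 5 \left(-4 + 5 \left(-1 + \left(-3 + 6\right)^{2}\right) 1\right) = 15 \left(-4 + 5 \left(-1 + 3^{2}\right) 1\right) = 15 \left(-4 + 5 \left(-1 + 9\right) 1\right) = 15 \left(-4 + 5 \cdot 8 \cdot 1\right) = 15 \left(-4 + 40 \cdot 1\right) = 15 \left(-4 + 40\right) = 15 \cdot 36 = 540$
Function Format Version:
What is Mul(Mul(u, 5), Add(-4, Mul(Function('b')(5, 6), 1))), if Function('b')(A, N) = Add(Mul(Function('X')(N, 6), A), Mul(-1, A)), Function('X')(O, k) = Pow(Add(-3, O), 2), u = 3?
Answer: 540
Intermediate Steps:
Function('b')(A, N) = Add(Mul(-1, A), Mul(A, Pow(Add(-3, N), 2))) (Function('b')(A, N) = Add(Mul(Pow(Add(-3, N), 2), A), Mul(-1, A)) = Add(Mul(A, Pow(Add(-3, N), 2)), Mul(-1, A)) = Add(Mul(-1, A), Mul(A, Pow(Add(-3, N), 2))))
Mul(Mul(u, 5), Add(-4, Mul(Function('b')(5, 6), 1))) = Mul(Mul(3, 5), Add(-4, Mul(Mul(5, Add(-1, Pow(Add(-3, 6), 2))), 1))) = Mul(15, Add(-4, Mul(Mul(5, Add(-1, Pow(3, 2))), 1))) = Mul(15, Add(-4, Mul(Mul(5, Add(-1, 9)), 1))) = Mul(15, Add(-4, Mul(Mul(5, 8), 1))) = Mul(15, Add(-4, Mul(40, 1))) = Mul(15, Add(-4, 40)) = Mul(15, 36) = 540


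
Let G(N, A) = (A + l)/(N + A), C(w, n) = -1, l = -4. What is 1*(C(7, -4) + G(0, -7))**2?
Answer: 16/49 ≈ 0.32653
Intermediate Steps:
G(N, A) = (-4 + A)/(A + N) (G(N, A) = (A - 4)/(N + A) = (-4 + A)/(A + N))
1*(C(7, -4) + G(0, -7))**2 = 1*(-1 + (-4 - 7)/(-7 + 0))**2 = 1*(-1 - 11/(-7))**2 = 1*(-1 - 1/7*(-11))**2 = 1*(-1 + 11/7)**2 = 1*(4/7)**2 = 1*(16/49) = 16/49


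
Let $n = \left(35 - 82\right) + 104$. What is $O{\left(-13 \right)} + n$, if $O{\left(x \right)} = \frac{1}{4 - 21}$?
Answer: $\frac{968}{17} \approx 56.941$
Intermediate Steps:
$O{\left(x \right)} = - \frac{1}{17}$ ($O{\left(x \right)} = \frac{1}{-17} = - \frac{1}{17}$)
$n = 57$ ($n = -47 + 104 = 57$)
$O{\left(-13 \right)} + n = - \frac{1}{17} + 57 = \frac{968}{17}$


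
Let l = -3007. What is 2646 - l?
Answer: 5653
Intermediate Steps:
2646 - l = 2646 - 1*(-3007) = 2646 + 3007 = 5653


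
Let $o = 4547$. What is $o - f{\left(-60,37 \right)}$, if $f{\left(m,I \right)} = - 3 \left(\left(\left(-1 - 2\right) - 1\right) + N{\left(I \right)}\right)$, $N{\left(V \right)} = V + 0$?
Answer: $4646$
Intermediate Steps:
$N{\left(V \right)} = V$
$f{\left(m,I \right)} = 12 - 3 I$ ($f{\left(m,I \right)} = - 3 \left(\left(\left(-1 - 2\right) - 1\right) + I\right) = - 3 \left(\left(-3 - 1\right) + I\right) = - 3 \left(-4 + I\right) = 12 - 3 I$)
$o - f{\left(-60,37 \right)} = 4547 - \left(12 - 111\right) = 4547 - -99 = 4547 + 99 = 4646$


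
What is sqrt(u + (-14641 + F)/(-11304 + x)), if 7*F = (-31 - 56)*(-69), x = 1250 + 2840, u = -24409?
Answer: I*sqrt(15559812370151)/25249 ≈ 156.23*I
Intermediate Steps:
x = 4090
F = 6003/7 (F = ((-31 - 56)*(-69))/7 = (-87*(-69))/7 = (1/7)*6003 = 6003/7 ≈ 857.57)
sqrt(u + (-14641 + F)/(-11304 + x)) = sqrt(-24409 + (-14641 + 6003/7)/(-11304 + 4090)) = sqrt(-24409 - 96484/7/(-7214)) = sqrt(-24409 - 96484/7*(-1/7214)) = sqrt(-24409 + 48242/25249) = sqrt(-616254599/25249) = I*sqrt(15559812370151)/25249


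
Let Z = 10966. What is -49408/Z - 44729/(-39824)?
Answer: -738562989/218354992 ≈ -3.3824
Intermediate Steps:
-49408/Z - 44729/(-39824) = -49408/10966 - 44729/(-39824) = -49408*1/10966 - 44729*(-1/39824) = -24704/5483 + 44729/39824 = -738562989/218354992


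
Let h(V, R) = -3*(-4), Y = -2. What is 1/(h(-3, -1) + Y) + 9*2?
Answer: 181/10 ≈ 18.100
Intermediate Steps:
h(V, R) = 12
1/(h(-3, -1) + Y) + 9*2 = 1/(12 - 2) + 9*2 = 1/10 + 18 = ⅒ + 18 = 181/10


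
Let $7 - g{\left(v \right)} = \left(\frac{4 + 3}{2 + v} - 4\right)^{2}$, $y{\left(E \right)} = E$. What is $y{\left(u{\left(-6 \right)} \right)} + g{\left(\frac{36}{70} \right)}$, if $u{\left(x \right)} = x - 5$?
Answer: $- \frac{42425}{7744} \approx -5.4784$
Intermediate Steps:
$u{\left(x \right)} = -5 + x$
$g{\left(v \right)} = 7 - \left(-4 + \frac{7}{2 + v}\right)^{2}$ ($g{\left(v \right)} = 7 - \left(\frac{4 + 3}{2 + v} - 4\right)^{2} = 7 - \left(\frac{7}{2 + v} - 4\right)^{2} = 7 - \left(-4 + \frac{7}{2 + v}\right)^{2}$)
$y{\left(u{\left(-6 \right)} \right)} + g{\left(\frac{36}{70} \right)} = \left(-5 - 6\right) + \left(7 - \frac{\left(1 + 4 \cdot \frac{36}{70}\right)^{2}}{\left(2 + \frac{36}{70}\right)^{2}}\right) = -11 + \left(7 - \frac{\left(1 + 4 \cdot 36 \cdot \frac{1}{70}\right)^{2}}{\left(2 + 36 \cdot \frac{1}{70}\right)^{2}}\right) = -11 + \left(7 - \frac{\left(1 + 4 \cdot \frac{18}{35}\right)^{2}}{\left(2 + \frac{18}{35}\right)^{2}}\right) = -11 + \left(7 - \frac{\left(1 + \frac{72}{35}\right)^{2}}{\frac{7744}{1225}}\right) = -11 + \left(7 - \left(\frac{107}{35}\right)^{2} \cdot \frac{1225}{7744}\right) = -11 + \left(7 - \frac{11449}{1225} \cdot \frac{1225}{7744}\right) = -11 + \left(7 - \frac{11449}{7744}\right) = -11 + \frac{42759}{7744} = - \frac{42425}{7744}$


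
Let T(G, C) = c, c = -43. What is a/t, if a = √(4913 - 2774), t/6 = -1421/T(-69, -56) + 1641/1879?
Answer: 80797*√2139/16443732 ≈ 0.22725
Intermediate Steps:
T(G, C) = -43
t = 16443732/80797 (t = 6*(-1421/(-43) + 1641/1879) = 6*(-1421*(-1/43) + 1641*(1/1879)) = 6*(1421/43 + 1641/1879) = 6*(2740622/80797) = 16443732/80797 ≈ 203.52)
a = √2139 ≈ 46.249
a/t = √2139/(16443732/80797) = √2139*(80797/16443732) = 80797*√2139/16443732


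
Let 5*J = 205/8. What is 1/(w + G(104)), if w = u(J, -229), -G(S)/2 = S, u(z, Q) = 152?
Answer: -1/56 ≈ -0.017857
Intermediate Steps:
J = 41/8 (J = (205/8)/5 = (205*(⅛))/5 = (⅕)*(205/8) = 41/8 ≈ 5.1250)
G(S) = -2*S
w = 152
1/(w + G(104)) = 1/(152 - 2*104) = 1/(152 - 208) = 1/(-56) = -1/56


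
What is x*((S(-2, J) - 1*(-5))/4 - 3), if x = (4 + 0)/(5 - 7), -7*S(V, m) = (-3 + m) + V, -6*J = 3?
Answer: 87/28 ≈ 3.1071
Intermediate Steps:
J = -½ (J = -⅙*3 = -½ ≈ -0.50000)
S(V, m) = 3/7 - V/7 - m/7 (S(V, m) = -((-3 + m) + V)/7 = -(-3 + V + m)/7 = 3/7 - V/7 - m/7)
x = -2 (x = 4/(-2) = 4*(-½) = -2)
x*((S(-2, J) - 1*(-5))/4 - 3) = -2*(((3/7 - ⅐*(-2) - ⅐*(-½)) - 1*(-5))/4 - 3) = -2*(((3/7 + 2/7 + 1/14) + 5)*(¼) - 3) = -2*((11/14 + 5)*(¼) - 3) = -2*((81/14)*(¼) - 3) = -2*(81/56 - 3) = -2*(-87/56) = 87/28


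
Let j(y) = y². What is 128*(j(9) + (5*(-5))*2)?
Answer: 3968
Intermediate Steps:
128*(j(9) + (5*(-5))*2) = 128*(9² + (5*(-5))*2) = 128*(81 - 25*2) = 128*(81 - 50) = 128*31 = 3968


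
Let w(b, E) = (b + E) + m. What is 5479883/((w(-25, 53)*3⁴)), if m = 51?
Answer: 5479883/6399 ≈ 856.37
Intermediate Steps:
w(b, E) = 51 + E + b (w(b, E) = (b + E) + 51 = (E + b) + 51 = 51 + E + b)
5479883/((w(-25, 53)*3⁴)) = 5479883/(((51 + 53 - 25)*3⁴)) = 5479883/((79*81)) = 5479883/6399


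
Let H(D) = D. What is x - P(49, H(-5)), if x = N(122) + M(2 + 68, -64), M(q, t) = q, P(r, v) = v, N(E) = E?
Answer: 197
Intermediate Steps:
x = 192 (x = 122 + (2 + 68) = 122 + 70 = 192)
x - P(49, H(-5)) = 192 - 1*(-5) = 192 + 5 = 197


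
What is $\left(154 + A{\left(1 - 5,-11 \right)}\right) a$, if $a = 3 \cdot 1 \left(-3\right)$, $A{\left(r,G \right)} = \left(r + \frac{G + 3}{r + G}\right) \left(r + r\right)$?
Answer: $- \frac{8178}{5} \approx -1635.6$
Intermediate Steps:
$A{\left(r,G \right)} = 2 r \left(r + \frac{3 + G}{G + r}\right)$ ($A{\left(r,G \right)} = \left(r + \frac{3 + G}{G + r}\right) 2 r = 2 r \left(r + \frac{3 + G}{G + r}\right)$)
$a = -9$ ($a = 3 \left(-3\right) = -9$)
$\left(154 + A{\left(1 - 5,-11 \right)}\right) a = \left(154 + \frac{2 \left(1 - 5\right) \left(3 - 11 + \left(1 - 5\right)^{2} - 11 \left(1 - 5\right)\right)}{-11 + \left(1 - 5\right)}\right) \left(-9\right) = \left(154 + 2 \left(-4\right) \frac{1}{-11 - 4} \left(3 - 11 + \left(-4\right)^{2} - -44\right)\right) \left(-9\right) = \left(154 + 2 \left(-4\right) \frac{1}{-15} \left(3 - 11 + 16 + 44\right)\right) \left(-9\right) = \left(154 + 2 \left(-4\right) \left(- \frac{1}{15}\right) 52\right) \left(-9\right) = \left(154 + \frac{416}{15}\right) \left(-9\right) = \frac{2726}{15} \left(-9\right) = - \frac{8178}{5}$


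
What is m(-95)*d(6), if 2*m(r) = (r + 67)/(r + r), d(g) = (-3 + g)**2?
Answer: 63/95 ≈ 0.66316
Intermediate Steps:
m(r) = (67 + r)/(4*r) (m(r) = ((r + 67)/(r + r))/2 = ((67 + r)/((2*r)))/2 = ((67 + r)*(1/(2*r)))/2 = ((67 + r)/(2*r))/2 = (67 + r)/(4*r))
m(-95)*d(6) = ((1/4)*(67 - 95)/(-95))*(-3 + 6)**2 = ((1/4)*(-1/95)*(-28))*3**2 = (7/95)*9 = 63/95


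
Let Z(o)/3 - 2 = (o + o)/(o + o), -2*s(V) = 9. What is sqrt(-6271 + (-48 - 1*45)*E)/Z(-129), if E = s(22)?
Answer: I*sqrt(23410)/18 ≈ 8.5002*I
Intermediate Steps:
s(V) = -9/2 (s(V) = -1/2*9 = -9/2)
E = -9/2 ≈ -4.5000
Z(o) = 9 (Z(o) = 6 + 3*((o + o)/(o + o)) = 6 + 3*((2*o)/((2*o))) = 6 + 3*((2*o)*(1/(2*o))) = 6 + 3*1 = 6 + 3 = 9)
sqrt(-6271 + (-48 - 1*45)*E)/Z(-129) = sqrt(-6271 + (-48 - 1*45)*(-9/2))/9 = sqrt(-6271 + (-48 - 45)*(-9/2))*(1/9) = sqrt(-6271 - 93*(-9/2))*(1/9) = sqrt(-6271 + 837/2)*(1/9) = sqrt(-11705/2)*(1/9) = (I*sqrt(23410)/2)*(1/9) = I*sqrt(23410)/18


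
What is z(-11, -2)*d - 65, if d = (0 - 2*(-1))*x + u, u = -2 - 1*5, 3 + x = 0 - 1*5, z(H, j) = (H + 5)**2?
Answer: -893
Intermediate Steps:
z(H, j) = (5 + H)**2
x = -8 (x = -3 + (0 - 1*5) = -3 + (0 - 5) = -3 - 5 = -8)
u = -7 (u = -2 - 5 = -7)
d = -23 (d = (0 - 2*(-1))*(-8) - 7 = (0 - 1*(-2))*(-8) - 7 = (0 + 2)*(-8) - 7 = 2*(-8) - 7 = -16 - 7 = -23)
z(-11, -2)*d - 65 = (5 - 11)**2*(-23) - 65 = (-6)**2*(-23) - 65 = 36*(-23) - 65 = -828 - 65 = -893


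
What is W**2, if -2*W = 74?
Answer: 1369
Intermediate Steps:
W = -37 (W = -1/2*74 = -37)
W**2 = (-37)**2 = 1369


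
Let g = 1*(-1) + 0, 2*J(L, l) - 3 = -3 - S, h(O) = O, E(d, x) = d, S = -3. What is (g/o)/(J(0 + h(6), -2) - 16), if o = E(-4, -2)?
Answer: -1/58 ≈ -0.017241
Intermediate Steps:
J(L, l) = 3/2 (J(L, l) = 3/2 + (-3 - 1*(-3))/2 = 3/2 + (-3 + 3)/2 = 3/2 + (½)*0 = 3/2 + 0 = 3/2)
o = -4
g = -1 (g = -1 + 0 = -1)
(g/o)/(J(0 + h(6), -2) - 16) = (-1/(-4))/(3/2 - 16) = (-1*(-¼))/(-29/2) = (¼)*(-2/29) = -1/58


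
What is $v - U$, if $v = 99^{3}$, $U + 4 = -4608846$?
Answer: $5579149$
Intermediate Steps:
$U = -4608850$ ($U = -4 - 4608846 = -4608850$)
$v = 970299$
$v - U = 970299 - -4608850 = 970299 + 4608850 = 5579149$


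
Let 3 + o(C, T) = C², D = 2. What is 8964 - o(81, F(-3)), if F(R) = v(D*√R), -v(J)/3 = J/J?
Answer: 2406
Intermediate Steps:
v(J) = -3 (v(J) = -3*J/J = -3*1 = -3)
F(R) = -3
o(C, T) = -3 + C²
8964 - o(81, F(-3)) = 8964 - (-3 + 81²) = 8964 - (-3 + 6561) = 8964 - 1*6558 = 8964 - 6558 = 2406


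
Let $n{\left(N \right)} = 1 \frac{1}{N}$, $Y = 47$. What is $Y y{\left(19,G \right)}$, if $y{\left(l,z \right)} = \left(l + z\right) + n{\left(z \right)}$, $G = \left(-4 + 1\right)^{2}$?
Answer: $\frac{11891}{9} \approx 1321.2$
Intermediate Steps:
$G = 9$ ($G = \left(-3\right)^{2} = 9$)
$n{\left(N \right)} = \frac{1}{N}$
$y{\left(l,z \right)} = l + z + \frac{1}{z}$ ($y{\left(l,z \right)} = \left(l + z\right) + \frac{1}{z} = l + z + \frac{1}{z}$)
$Y y{\left(19,G \right)} = 47 \left(19 + 9 + \frac{1}{9}\right) = 47 \cdot \frac{253}{9} = \frac{11891}{9}$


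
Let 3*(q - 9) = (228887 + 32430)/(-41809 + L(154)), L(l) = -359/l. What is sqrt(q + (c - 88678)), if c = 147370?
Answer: sqrt(2433657832503364855)/6438945 ≈ 242.28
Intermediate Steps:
q = 133608697/19316835 (q = 9 + ((228887 + 32430)/(-41809 - 359/154))/3 = 9 + (261317/(-41809 - 359*1/154))/3 = 9 + (261317/(-41809 - 359/154))/3 = 9 + (261317/(-6438945/154))/3 = 9 + (261317*(-154/6438945))/3 = 9 + (1/3)*(-40242818/6438945) = 9 - 40242818/19316835 = 133608697/19316835 ≈ 6.9167)
sqrt(q + (c - 88678)) = sqrt(133608697/19316835 + (147370 - 88678)) = sqrt(133608697/19316835 + 58692) = sqrt(1133877288517/19316835) = sqrt(2433657832503364855)/6438945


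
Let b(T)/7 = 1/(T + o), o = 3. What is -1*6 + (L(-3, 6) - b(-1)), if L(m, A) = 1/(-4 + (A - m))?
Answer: -93/10 ≈ -9.3000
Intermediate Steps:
b(T) = 7/(3 + T) (b(T) = 7/(T + 3) = 7/(3 + T))
L(m, A) = 1/(-4 + A - m)
-1*6 + (L(-3, 6) - b(-1)) = -1*6 + (-1/(4 - 3 - 1*6) - 7/(3 - 1)) = -6 + (-1/(4 - 3 - 6) - 7/2) = -6 + (-1/(-5) - 7/2) = -6 + (-1*(-1/5) - 1*7/2) = -6 + (1/5 - 7/2) = -6 - 33/10 = -93/10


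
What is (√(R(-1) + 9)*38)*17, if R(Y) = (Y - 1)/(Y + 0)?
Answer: 646*√11 ≈ 2142.5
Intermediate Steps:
R(Y) = (-1 + Y)/Y
(√(R(-1) + 9)*38)*17 = (√((-1 - 1)/(-1) + 9)*38)*17 = (√(-1*(-2) + 9)*38)*17 = (√(2 + 9)*38)*17 = (√11*38)*17 = (38*√11)*17 = 646*√11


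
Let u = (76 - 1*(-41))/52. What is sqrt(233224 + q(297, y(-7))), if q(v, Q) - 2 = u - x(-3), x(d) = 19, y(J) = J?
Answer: sqrt(932837)/2 ≈ 482.92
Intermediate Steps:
u = 9/4 (u = (76 + 41)*(1/52) = 117*(1/52) = 9/4 ≈ 2.2500)
q(v, Q) = -59/4 (q(v, Q) = 2 + (9/4 - 1*19) = 2 + (9/4 - 19) = 2 - 67/4 = -59/4)
sqrt(233224 + q(297, y(-7))) = sqrt(233224 - 59/4) = sqrt(932837/4) = sqrt(932837)/2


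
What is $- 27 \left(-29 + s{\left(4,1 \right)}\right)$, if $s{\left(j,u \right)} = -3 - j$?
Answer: $972$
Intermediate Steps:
$- 27 \left(-29 + s{\left(4,1 \right)}\right) = - 27 \left(-29 - 7\right) = \left(-27\right) \left(-36\right) = 972$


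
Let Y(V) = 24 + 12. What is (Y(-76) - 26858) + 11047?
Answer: -15775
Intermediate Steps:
Y(V) = 36
(Y(-76) - 26858) + 11047 = (36 - 26858) + 11047 = -26822 + 11047 = -15775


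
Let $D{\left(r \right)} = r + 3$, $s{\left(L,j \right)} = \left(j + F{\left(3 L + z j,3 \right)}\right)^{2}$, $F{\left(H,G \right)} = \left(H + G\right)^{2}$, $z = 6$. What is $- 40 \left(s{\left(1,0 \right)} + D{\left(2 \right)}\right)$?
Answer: $-52040$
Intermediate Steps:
$F{\left(H,G \right)} = \left(G + H\right)^{2}$
$s{\left(L,j \right)} = \left(j + \left(3 + 3 L + 6 j\right)^{2}\right)^{2}$ ($s{\left(L,j \right)} = \left(j + \left(3 + \left(3 L + 6 j\right)\right)^{2}\right)^{2} = \left(j + \left(3 + 3 L + 6 j\right)^{2}\right)^{2}$)
$D{\left(r \right)} = 3 + r$
$- 40 \left(s{\left(1,0 \right)} + D{\left(2 \right)}\right) = - 40 \left(\left(0 + 9 \left(1 + 1 + 2 \cdot 0\right)^{2}\right)^{2} + \left(3 + 2\right)\right) = - 40 \left(\left(0 + 9 \left(1 + 1 + 0\right)^{2}\right)^{2} + 5\right) = - 40 \left(\left(0 + 9 \cdot 2^{2}\right)^{2} + 5\right) = - 40 \left(\left(0 + 9 \cdot 4\right)^{2} + 5\right) = - 40 \left(\left(0 + 36\right)^{2} + 5\right) = - 40 \left(36^{2} + 5\right) = - 40 \left(1296 + 5\right) = \left(-40\right) 1301 = -52040$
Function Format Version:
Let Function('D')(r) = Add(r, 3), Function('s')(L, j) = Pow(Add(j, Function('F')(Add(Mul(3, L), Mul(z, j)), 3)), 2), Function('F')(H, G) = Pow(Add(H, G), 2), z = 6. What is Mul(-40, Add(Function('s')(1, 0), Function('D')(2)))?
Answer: -52040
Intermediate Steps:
Function('F')(H, G) = Pow(Add(G, H), 2)
Function('s')(L, j) = Pow(Add(j, Pow(Add(3, Mul(3, L), Mul(6, j)), 2)), 2) (Function('s')(L, j) = Pow(Add(j, Pow(Add(3, Add(Mul(3, L), Mul(6, j))), 2)), 2) = Pow(Add(j, Pow(Add(3, Mul(3, L), Mul(6, j)), 2)), 2))
Function('D')(r) = Add(3, r)
Mul(-40, Add(Function('s')(1, 0), Function('D')(2))) = Mul(-40, Add(Pow(Add(0, Mul(9, Pow(Add(1, 1, Mul(2, 0)), 2))), 2), Add(3, 2))) = Mul(-40, Add(Pow(Add(0, Mul(9, Pow(Add(1, 1, 0), 2))), 2), 5)) = Mul(-40, Add(Pow(Add(0, Mul(9, Pow(2, 2))), 2), 5)) = Mul(-40, Add(Pow(Add(0, Mul(9, 4)), 2), 5)) = Mul(-40, Add(Pow(Add(0, 36), 2), 5)) = Mul(-40, Add(Pow(36, 2), 5)) = Mul(-40, Add(1296, 5)) = Mul(-40, 1301) = -52040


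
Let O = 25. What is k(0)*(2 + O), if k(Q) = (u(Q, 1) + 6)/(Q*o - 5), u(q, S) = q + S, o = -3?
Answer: -189/5 ≈ -37.800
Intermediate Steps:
u(q, S) = S + q
k(Q) = (7 + Q)/(-5 - 3*Q) (k(Q) = ((1 + Q) + 6)/(Q*(-3) - 5) = (7 + Q)/(-3*Q - 5) = (7 + Q)/(-5 - 3*Q))
k(0)*(2 + O) = ((7 + 0)/(-5 - 3*0))*(2 + 25) = (7/(-5 + 0))*27 = (7/(-5))*27 = -⅕*7*27 = -7/5*27 = -189/5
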